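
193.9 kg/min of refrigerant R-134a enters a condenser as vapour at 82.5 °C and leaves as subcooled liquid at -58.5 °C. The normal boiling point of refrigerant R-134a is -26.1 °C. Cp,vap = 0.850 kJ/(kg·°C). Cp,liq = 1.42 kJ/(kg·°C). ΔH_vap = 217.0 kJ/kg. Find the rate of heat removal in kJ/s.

Q_c = 1150 kJ/s

vapour 82.5→-26.1 °C: -92.31 kJ/kg
condensation at -26.1 °C: -217 kJ/kg
liquid -26.1→-58.5 °C: -46.008 kJ/kg
Δh = -92.31 + -217 + -46.008 = -355.32 kJ/kg
Q = ṁ·Δh = 193.9 kg/min × -355.32 kJ/kg = -68896 kJ/min
|Q| = 1148.3 kW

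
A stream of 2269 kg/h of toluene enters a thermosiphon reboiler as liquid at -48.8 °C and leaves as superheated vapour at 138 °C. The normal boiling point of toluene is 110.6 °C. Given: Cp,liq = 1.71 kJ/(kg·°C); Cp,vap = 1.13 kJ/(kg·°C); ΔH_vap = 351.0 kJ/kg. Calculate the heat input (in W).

Q = 413000 W

liquid -48.8→110.6 °C: 272.57 kJ/kg
vaporisation at 110.6 °C: 351 kJ/kg
vapour 110.6→138 °C: 30.962 kJ/kg
Δh = 272.57 + 351 + 30.962 = 654.54 kJ/kg
Q = ṁ·Δh = 2269 kg/h × 654.54 kJ/kg = 1.4851e+06 kJ/h
|Q| = 412.54 kW = 412540 W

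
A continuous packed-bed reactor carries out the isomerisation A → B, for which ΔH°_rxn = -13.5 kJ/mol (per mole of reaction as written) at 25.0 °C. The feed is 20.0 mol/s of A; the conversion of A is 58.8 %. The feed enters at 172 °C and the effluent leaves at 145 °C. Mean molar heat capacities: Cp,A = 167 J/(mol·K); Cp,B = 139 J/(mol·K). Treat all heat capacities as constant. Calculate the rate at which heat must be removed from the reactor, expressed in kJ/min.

Q_out = 17300 kJ/min

Extent of reaction ξ = 0.588 × 20.0 = 11.76 mol/s
Reaction term: ξ·ΔH°_rxn = 11.76 × -13.5 = -158.76 kJ/s
Sensible, feed 172→25 °C: -490.98 kJ/s
Outlet flows (mol/s): A 8.24, B 11.76
Sensible, products 25→145 °C: 361.29 kJ/s
Q = ΔH = -288.45 kJ/s = -288.45 kW
Heat removed = 17307 kJ/min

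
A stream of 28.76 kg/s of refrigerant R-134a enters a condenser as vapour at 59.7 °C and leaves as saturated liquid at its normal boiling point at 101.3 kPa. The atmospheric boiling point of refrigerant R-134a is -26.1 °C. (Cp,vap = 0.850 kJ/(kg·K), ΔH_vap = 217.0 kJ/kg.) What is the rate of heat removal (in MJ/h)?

Q_c = 30000 MJ/h

vapour 59.7→-26.1 °C: -72.93 kJ/kg
condensation at -26.1 °C: -217 kJ/kg
Δh = -72.93 + -217 = -289.93 kJ/kg
Q = ṁ·Δh = 28.76 kg/s × -289.93 kJ/kg = -8338.4 kJ/s
|Q| = 8338.4 kW = 30018 MJ/h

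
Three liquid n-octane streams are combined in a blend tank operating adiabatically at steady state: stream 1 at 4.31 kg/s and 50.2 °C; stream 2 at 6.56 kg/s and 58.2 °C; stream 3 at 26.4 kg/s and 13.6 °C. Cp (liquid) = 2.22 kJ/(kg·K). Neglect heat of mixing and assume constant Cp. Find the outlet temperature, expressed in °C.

T_out = 25.7 °C

Adiabatic, steady state ⇒ Σ ṁᵢCp,ᵢ(T_out − Tᵢ) = 0
T_out = Σ ṁᵢCp,ᵢTᵢ / Σ ṁᵢCp,ᵢ
      = 2125 / 82.739 = 25.683 °C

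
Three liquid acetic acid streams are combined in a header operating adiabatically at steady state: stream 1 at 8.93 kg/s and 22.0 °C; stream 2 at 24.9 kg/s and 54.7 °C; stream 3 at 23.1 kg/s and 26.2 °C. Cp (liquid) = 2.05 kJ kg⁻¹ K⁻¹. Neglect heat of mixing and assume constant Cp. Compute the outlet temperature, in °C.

T_out = 38.0 °C

No heat crosses the boundary, so H_out = H_in.
T_out = Σ ṁᵢCp,ᵢTᵢ / Σ ṁᵢCp,ᵢ
      = 4435.6 / 116.71 = 38.006 °C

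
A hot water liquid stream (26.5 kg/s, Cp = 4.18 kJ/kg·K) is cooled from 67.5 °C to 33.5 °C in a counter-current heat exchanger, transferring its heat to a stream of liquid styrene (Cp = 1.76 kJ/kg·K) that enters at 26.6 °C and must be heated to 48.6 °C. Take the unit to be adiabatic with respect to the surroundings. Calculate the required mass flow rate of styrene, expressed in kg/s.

ṁ_c = 97.3 kg/s

Heat released by hot stream: Q = 26.5 × 4.18 × (67.5 − 33.5) = 3766.2 kJ/s
Energy balance on cold side (adiabatic exchanger): Q = ṁ_c·Cp_c·(T_c,out − T_c,in)
ṁ_c = 3766.2 / [1.76 × (48.6 − 26.6)] = 97.267 kg/s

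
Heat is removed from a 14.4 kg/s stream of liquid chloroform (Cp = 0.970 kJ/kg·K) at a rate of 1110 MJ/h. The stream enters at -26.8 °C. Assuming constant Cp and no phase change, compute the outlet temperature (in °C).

T_out = -48.9 °C

Q = 1110 MJ/h = 308.33 kJ/s
ΔT = Q/(ṁ·Cp) = 308.33/(14.4×0.970) = 22.074 K
T_out = -26.8 − 22.074 = -48.874 °C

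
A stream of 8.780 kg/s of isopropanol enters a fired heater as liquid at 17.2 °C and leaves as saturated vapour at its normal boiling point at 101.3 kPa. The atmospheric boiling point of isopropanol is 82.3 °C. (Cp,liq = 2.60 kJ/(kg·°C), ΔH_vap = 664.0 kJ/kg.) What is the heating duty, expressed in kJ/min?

Q = 439000 kJ/min

liquid 17.2→82.3 °C: 169.26 kJ/kg
vaporisation at 82.3 °C: 664 kJ/kg
Δh = 169.26 + 664 = 833.26 kJ/kg
Q = ṁ·Δh = 8.780 kg/s × 833.26 kJ/kg = 7316 kJ/s
|Q| = 7316 kW = 438960 kJ/min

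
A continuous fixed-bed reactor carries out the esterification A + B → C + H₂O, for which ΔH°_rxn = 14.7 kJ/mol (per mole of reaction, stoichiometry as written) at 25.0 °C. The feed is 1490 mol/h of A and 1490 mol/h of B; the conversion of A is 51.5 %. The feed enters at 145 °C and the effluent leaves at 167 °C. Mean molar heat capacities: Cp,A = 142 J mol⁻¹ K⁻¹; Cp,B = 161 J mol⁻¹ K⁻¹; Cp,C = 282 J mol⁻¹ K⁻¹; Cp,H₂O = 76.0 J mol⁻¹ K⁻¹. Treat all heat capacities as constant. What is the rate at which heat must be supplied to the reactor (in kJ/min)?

Extent of reaction ξ = 0.515 × 1490 = 767.35 mol/h
Reaction term: ξ·ΔH°_rxn = 767.35 × 14.7 = 11280 kJ/h
Sensible, feed 145→25 °C: -54176 kJ/h
Outlet flows (mol/h): A 722.65, B 722.65, C 767.35, H₂O 767.35
Sensible, products 25→167 °C: 70102 kJ/h
Q = ΔH = 27205 kJ/h = 7.5571 kW
Heat supplied = 453.42 kJ/min

Q_in = 453 kJ/min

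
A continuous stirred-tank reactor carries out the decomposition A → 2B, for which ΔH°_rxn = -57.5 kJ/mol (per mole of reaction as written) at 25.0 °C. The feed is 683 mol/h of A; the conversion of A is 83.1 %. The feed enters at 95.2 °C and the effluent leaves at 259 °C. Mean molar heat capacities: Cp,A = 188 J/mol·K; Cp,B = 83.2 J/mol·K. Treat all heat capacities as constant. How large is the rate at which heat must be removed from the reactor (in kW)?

Extent of reaction ξ = 0.831 × 683 = 567.57 mol/h
Reaction term: ξ·ΔH°_rxn = 567.57 × -57.5 = -32635 kJ/h
Sensible, feed 95.2→25 °C: -9014 kJ/h
Outlet flows (mol/h): A 115.43, B 1135.1
Sensible, products 25→259 °C: 27178 kJ/h
Q = ΔH = -14472 kJ/h = -4.0199 kW
Heat removed = 4.0199 kW

Q_out = 4.02 kW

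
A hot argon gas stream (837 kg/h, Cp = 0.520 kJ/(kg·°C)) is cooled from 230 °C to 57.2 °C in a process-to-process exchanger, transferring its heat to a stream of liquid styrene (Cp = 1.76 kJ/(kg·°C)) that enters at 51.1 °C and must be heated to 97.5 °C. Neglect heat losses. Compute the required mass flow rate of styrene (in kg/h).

Heat released by hot stream: Q = 837 × 0.520 × (230 − 57.2) = 75209 kJ/h
Energy balance on cold side (adiabatic exchanger): Q = ṁ_c·Cp_c·(T_c,out − T_c,in)
ṁ_c = 75209 / [1.76 × (97.5 − 51.1)] = 920.96 kg/h

ṁ_c = 921 kg/h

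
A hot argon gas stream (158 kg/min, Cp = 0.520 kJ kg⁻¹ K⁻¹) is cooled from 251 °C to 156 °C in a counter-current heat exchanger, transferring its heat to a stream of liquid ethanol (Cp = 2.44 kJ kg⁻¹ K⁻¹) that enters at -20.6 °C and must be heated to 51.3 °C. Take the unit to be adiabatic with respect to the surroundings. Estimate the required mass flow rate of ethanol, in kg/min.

Heat released by hot stream: Q = 158 × 0.520 × (251 − 156) = 7805.2 kJ/min
Energy balance on cold side (adiabatic exchanger): Q = ṁ_c·Cp_c·(T_c,out − T_c,in)
ṁ_c = 7805.2 / [2.44 × (51.3 − -20.6)] = 44.49 kg/min

ṁ_c = 44.5 kg/min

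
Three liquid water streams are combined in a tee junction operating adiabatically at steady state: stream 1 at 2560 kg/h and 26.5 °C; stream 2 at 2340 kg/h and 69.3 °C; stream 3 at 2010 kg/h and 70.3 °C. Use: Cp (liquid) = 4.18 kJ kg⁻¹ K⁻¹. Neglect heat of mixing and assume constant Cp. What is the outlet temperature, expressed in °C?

T_out = 53.7 °C

No heat crosses the boundary, so H_out = H_in.
T_out = Σ ṁᵢCp,ᵢTᵢ / Σ ṁᵢCp,ᵢ
      = 1.5521e+06 / 28884 = 53.734 °C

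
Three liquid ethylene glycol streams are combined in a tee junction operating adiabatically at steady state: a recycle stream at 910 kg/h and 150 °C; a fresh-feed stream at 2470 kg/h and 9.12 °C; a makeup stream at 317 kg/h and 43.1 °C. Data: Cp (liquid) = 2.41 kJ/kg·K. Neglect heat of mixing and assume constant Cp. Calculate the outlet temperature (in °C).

No heat crosses the boundary, so H_out = H_in.
T_out = Σ ṁᵢCp,ᵢTᵢ / Σ ṁᵢCp,ᵢ
      = 416180 / 8909.8 = 46.711 °C

T_out = 46.7 °C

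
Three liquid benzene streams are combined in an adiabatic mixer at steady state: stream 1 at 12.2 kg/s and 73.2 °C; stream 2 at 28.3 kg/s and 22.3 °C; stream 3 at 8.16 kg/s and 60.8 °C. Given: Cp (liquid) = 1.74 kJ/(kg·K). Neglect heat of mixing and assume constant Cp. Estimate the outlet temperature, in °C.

Energy balance with Q = 0: Σ ṁᵢCp,ᵢ(T_out − Tᵢ) = 0
Σ ṁᵢCp,ᵢTᵢ = 12.2×1.74×73.2 + 28.3×1.74×22.3 + 8.16×1.74×60.8 = 3515.2
Σ ṁᵢCp,ᵢ = 12.2×1.74 + 28.3×1.74 + 8.16×1.74 = 84.668
T_out = 3515.2 / 84.668 = 41.518 °C

T_out = 41.5 °C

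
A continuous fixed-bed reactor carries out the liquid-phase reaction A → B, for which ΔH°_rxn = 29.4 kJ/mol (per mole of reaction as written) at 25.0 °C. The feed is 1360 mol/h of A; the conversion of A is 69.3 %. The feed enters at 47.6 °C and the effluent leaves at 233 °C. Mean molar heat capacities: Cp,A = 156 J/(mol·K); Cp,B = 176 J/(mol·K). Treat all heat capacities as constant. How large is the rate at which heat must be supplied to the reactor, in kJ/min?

Extent of reaction ξ = 0.693 × 1360 = 942.48 mol/h
Reaction term: ξ·ΔH°_rxn = 942.48 × 29.4 = 27709 kJ/h
Sensible, feed 47.6→25 °C: -4794.8 kJ/h
Outlet flows (mol/h): A 417.52, B 942.48
Sensible, products 25→233 °C: 48050 kJ/h
Q = ΔH = 70964 kJ/h = 19.712 kW
Heat supplied = 1182.7 kJ/min

Q_in = 1180 kJ/min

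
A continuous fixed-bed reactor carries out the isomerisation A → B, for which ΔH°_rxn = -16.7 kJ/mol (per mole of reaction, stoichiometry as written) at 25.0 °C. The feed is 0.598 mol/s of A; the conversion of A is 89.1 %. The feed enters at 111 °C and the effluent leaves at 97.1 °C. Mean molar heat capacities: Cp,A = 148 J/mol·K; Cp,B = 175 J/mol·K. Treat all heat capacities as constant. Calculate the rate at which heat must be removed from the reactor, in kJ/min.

Extent of reaction ξ = 0.891 × 0.598 = 0.53282 mol/s
Reaction term: ξ·ΔH°_rxn = 0.53282 × -16.7 = -8.8981 kJ/s
Sensible, feed 111→25 °C: -7.6113 kJ/s
Outlet flows (mol/s): A 0.065182, B 0.53282
Sensible, products 25→97.1 °C: 7.4184 kJ/s
Q = ΔH = -9.091 kJ/s = -9.091 kW
Heat removed = 545.46 kJ/min

Q_out = 545 kJ/min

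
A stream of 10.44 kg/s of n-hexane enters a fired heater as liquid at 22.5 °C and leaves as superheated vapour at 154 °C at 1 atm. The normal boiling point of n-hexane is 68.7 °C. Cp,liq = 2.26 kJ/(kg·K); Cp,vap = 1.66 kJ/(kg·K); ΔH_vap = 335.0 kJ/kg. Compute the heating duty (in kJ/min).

Q = 364000 kJ/min

liquid 22.5→68.7 °C: 104.41 kJ/kg
vaporisation at 68.7 °C: 335 kJ/kg
vapour 68.7→154 °C: 141.6 kJ/kg
Δh = 104.41 + 335 + 141.6 = 581.01 kJ/kg
Q = ṁ·Δh = 10.44 kg/s × 581.01 kJ/kg = 6065.7 kJ/s
|Q| = 6065.7 kW = 363940 kJ/min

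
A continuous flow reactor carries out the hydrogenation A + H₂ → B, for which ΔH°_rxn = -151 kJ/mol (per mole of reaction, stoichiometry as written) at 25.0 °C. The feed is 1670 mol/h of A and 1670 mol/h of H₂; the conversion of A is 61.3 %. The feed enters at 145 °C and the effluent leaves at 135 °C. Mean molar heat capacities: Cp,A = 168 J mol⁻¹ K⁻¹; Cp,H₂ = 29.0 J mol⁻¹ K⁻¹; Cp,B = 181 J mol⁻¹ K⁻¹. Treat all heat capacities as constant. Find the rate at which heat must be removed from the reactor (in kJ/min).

Extent of reaction ξ = 0.613 × 1670 = 1023.7 mol/h
Reaction term: ξ·ΔH°_rxn = 1023.7 × -151 = -154580 kJ/h
Sensible, feed 145→25 °C: -39479 kJ/h
Outlet flows (mol/h): A 646.29, H₂ 646.29, B 1023.7
Sensible, products 25→135 °C: 34387 kJ/h
Q = ΔH = -159670 kJ/h = -44.353 kW
Heat removed = 2661.2 kJ/min

Q_out = 2660 kJ/min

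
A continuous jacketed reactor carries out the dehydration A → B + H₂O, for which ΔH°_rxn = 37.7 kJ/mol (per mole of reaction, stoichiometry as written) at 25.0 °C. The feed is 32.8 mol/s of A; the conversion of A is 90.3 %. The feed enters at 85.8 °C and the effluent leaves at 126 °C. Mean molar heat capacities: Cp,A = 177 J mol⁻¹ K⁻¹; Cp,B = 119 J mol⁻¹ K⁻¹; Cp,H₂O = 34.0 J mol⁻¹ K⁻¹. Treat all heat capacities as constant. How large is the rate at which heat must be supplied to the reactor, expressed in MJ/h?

Extent of reaction ξ = 0.903 × 32.8 = 29.618 mol/s
Reaction term: ξ·ΔH°_rxn = 29.618 × 37.7 = 1116.6 kJ/s
Sensible, feed 85.8→25 °C: -352.98 kJ/s
Outlet flows (mol/s): A 3.1816, B 29.618, H₂O 29.618
Sensible, products 25→126 °C: 514.57 kJ/s
Q = ΔH = 1278.2 kJ/s = 1278.2 kW
Heat supplied = 4601.5 MJ/h

Q_in = 4600 MJ/h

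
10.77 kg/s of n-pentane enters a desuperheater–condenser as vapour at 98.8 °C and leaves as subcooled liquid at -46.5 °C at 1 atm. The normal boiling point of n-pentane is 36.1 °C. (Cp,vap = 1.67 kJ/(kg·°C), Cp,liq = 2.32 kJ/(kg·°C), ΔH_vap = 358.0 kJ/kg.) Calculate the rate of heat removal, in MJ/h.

vapour 98.8→36.1 °C: -104.71 kJ/kg
condensation at 36.1 °C: -358 kJ/kg
liquid 36.1→-46.5 °C: -191.63 kJ/kg
Δh = -104.71 + -358 + -191.63 = -654.34 kJ/kg
Q = ṁ·Δh = 10.77 kg/s × -654.34 kJ/kg = -7047.3 kJ/s
|Q| = 7047.3 kW = 25370 MJ/h

Q_c = 25400 MJ/h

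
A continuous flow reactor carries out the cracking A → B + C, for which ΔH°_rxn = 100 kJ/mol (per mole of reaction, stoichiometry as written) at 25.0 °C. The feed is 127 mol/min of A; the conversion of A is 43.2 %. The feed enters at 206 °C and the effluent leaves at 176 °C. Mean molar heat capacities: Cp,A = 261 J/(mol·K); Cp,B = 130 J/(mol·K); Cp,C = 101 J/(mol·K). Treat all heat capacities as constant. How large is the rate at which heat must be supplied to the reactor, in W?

Q_in = 70700 W

Extent of reaction ξ = 0.432 × 127 = 54.864 mol/min
Reaction term: ξ·ΔH°_rxn = 54.864 × 100 = 5486.4 kJ/min
Sensible, feed 206→25 °C: -5999.6 kJ/min
Outlet flows (mol/min): A 72.136, B 54.864, C 54.864
Sensible, products 25→176 °C: 4756.7 kJ/min
Q = ΔH = 4243.5 kJ/min = 70.724 kW
Heat supplied = 70724 W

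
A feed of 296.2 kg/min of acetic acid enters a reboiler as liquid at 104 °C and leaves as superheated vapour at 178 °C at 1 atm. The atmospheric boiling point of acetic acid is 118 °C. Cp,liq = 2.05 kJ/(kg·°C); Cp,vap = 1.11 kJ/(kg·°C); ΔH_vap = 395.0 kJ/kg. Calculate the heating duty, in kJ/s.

liquid 104→118 °C: 28.7 kJ/kg
vaporisation at 118 °C: 395 kJ/kg
vapour 118→178 °C: 66.6 kJ/kg
Δh = 28.7 + 395 + 66.6 = 490.3 kJ/kg
Q = ṁ·Δh = 296.2 kg/min × 490.3 kJ/kg = 145230 kJ/min
|Q| = 2420.4 kW

Q = 2420 kJ/s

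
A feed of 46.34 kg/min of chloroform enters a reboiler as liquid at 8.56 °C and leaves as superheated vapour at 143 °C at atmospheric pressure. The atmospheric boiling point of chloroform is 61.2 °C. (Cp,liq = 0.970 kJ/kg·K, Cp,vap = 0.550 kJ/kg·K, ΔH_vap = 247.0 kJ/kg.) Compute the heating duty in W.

Q = 265000 W

liquid 8.56→61.2 °C: 51.061 kJ/kg
vaporisation at 61.2 °C: 247 kJ/kg
vapour 61.2→143 °C: 44.99 kJ/kg
Δh = 51.061 + 247 + 44.99 = 343.05 kJ/kg
Q = ṁ·Δh = 46.34 kg/min × 343.05 kJ/kg = 15897 kJ/min
|Q| = 264.95 kW = 264950 W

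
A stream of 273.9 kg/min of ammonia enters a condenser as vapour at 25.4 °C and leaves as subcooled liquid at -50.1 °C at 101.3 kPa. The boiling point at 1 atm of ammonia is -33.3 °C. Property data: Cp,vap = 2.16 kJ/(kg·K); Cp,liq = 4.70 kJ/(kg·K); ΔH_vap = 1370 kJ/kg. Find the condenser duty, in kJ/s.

Q_c = 7190 kJ/s

vapour 25.4→-33.3 °C: -126.79 kJ/kg
condensation at -33.3 °C: -1370 kJ/kg
liquid -33.3→-50.1 °C: -78.96 kJ/kg
Δh = -126.79 + -1370 + -78.96 = -1575.8 kJ/kg
Q = ṁ·Δh = 273.9 kg/min × -1575.8 kJ/kg = -431600 kJ/min
|Q| = 7193.3 kW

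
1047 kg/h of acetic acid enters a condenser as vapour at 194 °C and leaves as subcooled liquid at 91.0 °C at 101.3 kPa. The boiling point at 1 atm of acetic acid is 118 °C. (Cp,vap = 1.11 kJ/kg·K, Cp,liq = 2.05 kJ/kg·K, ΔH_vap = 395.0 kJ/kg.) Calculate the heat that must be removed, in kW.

Q_c = 156 kW

vapour 194→118 °C: -84.36 kJ/kg
condensation at 118 °C: -395 kJ/kg
liquid 118→91.0 °C: -55.35 kJ/kg
Δh = -84.36 + -395 + -55.35 = -534.71 kJ/kg
Q = ṁ·Δh = 1047 kg/h × -534.71 kJ/kg = -559840 kJ/h
|Q| = 155.51 kW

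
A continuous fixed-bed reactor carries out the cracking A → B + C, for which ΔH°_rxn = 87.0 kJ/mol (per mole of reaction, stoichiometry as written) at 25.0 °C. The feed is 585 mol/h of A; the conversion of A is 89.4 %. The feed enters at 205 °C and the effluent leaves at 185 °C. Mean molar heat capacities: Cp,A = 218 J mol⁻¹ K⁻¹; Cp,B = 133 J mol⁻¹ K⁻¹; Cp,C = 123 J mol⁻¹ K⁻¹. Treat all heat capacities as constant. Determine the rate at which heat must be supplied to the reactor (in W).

Q_in = 12800 W

Extent of reaction ξ = 0.894 × 585 = 522.99 mol/h
Reaction term: ξ·ΔH°_rxn = 522.99 × 87.0 = 45500 kJ/h
Sensible, feed 205→25 °C: -22955 kJ/h
Outlet flows (mol/h): A 62.01, B 522.99, C 522.99
Sensible, products 25→185 °C: 23585 kJ/h
Q = ΔH = 46129 kJ/h = 12.814 kW
Heat supplied = 12814 W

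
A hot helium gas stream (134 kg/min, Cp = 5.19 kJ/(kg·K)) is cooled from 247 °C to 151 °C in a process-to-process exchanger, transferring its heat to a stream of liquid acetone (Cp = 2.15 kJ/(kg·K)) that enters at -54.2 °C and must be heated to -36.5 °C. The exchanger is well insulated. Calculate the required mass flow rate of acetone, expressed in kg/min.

Heat released by hot stream: Q = 134 × 5.19 × (247 − 151) = 66764 kJ/min
Energy balance on cold side (adiabatic exchanger): Q = ṁ_c·Cp_c·(T_c,out − T_c,in)
ṁ_c = 66764 / [2.15 × (-36.5 − -54.2)] = 1754.4 kg/min

ṁ_c = 1750 kg/min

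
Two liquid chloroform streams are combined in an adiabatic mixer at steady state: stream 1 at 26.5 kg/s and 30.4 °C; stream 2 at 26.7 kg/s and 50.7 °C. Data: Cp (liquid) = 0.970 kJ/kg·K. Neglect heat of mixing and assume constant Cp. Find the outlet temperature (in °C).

T_out = 40.6 °C

Adiabatic, steady state ⇒ Σ ṁᵢCp,ᵢ(T_out − Tᵢ) = 0
Σ ṁᵢCp,ᵢTᵢ = 26.5×0.970×30.4 + 26.7×0.970×50.7 = 2094.5
Σ ṁᵢCp,ᵢ = 26.5×0.970 + 26.7×0.970 = 51.604
T_out = 2094.5 / 51.604 = 40.588 °C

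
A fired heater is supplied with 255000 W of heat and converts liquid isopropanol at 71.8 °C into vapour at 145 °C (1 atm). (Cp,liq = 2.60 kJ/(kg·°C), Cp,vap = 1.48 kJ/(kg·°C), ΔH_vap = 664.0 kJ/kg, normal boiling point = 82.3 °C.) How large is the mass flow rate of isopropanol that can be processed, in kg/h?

Δh = 2.60×(82.3−71.8) + 664.0 + 1.48×(145−82.3) = 784.1 kJ/kg
Q = 255000 W = 255 kJ/s = 918000 kJ/h
ṁ = Q/Δh = 918000 / 784.1 = 1170.8 kg/h

ṁ = 1170 kg/h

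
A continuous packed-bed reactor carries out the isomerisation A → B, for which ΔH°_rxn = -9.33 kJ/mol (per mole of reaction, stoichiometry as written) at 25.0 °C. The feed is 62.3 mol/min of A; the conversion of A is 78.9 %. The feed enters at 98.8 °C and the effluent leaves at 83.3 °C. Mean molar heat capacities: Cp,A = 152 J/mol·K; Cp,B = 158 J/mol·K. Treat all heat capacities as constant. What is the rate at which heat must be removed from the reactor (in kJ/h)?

Q_out = 35300 kJ/h

Extent of reaction ξ = 0.789 × 62.3 = 49.155 mol/min
Reaction term: ξ·ΔH°_rxn = 49.155 × -9.33 = -458.61 kJ/min
Sensible, feed 98.8→25 °C: -698.86 kJ/min
Outlet flows (mol/min): A 13.145, B 49.155
Sensible, products 25→83.3 °C: 569.27 kJ/min
Q = ΔH = -588.2 kJ/min = -9.8033 kW
Heat removed = 35292 kJ/h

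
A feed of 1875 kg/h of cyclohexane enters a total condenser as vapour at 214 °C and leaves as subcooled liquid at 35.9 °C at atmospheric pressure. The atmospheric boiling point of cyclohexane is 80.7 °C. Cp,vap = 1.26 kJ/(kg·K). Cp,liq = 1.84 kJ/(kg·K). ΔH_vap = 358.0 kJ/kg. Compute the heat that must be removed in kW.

Q_c = 317 kW

vapour 214→80.7 °C: -167.96 kJ/kg
condensation at 80.7 °C: -358 kJ/kg
liquid 80.7→35.9 °C: -82.432 kJ/kg
Δh = -167.96 + -358 + -82.432 = -608.39 kJ/kg
Q = ṁ·Δh = 1875 kg/h × -608.39 kJ/kg = -1.1407e+06 kJ/h
|Q| = 316.87 kW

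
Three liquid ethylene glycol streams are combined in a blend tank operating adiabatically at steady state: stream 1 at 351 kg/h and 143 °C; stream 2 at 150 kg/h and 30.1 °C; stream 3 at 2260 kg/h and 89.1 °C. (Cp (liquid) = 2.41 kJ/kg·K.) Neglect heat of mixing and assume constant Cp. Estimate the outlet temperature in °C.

T_out = 92.7 °C

Adiabatic, steady state ⇒ Σ ṁᵢCp,ᵢ(T_out − Tᵢ) = 0
Σ ṁᵢCp,ᵢTᵢ = 351×2.41×143 + 150×2.41×30.1 + 2260×2.41×89.1 = 617140
Σ ṁᵢCp,ᵢ = 351×2.41 + 150×2.41 + 2260×2.41 = 6654
T_out = 617140 / 6654 = 92.747 °C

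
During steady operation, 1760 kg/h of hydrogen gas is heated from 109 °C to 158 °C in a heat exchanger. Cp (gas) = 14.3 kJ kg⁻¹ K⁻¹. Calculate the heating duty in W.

Q = 343000 W

Q = ṁ·Cp·ΔT = 1760 × 14.3 × (158 − 109) = 1.2332e+06 kJ/h
Converting: 1.2332e+06 / 3600 s = 342.56 kW
Heating duty = 342560 W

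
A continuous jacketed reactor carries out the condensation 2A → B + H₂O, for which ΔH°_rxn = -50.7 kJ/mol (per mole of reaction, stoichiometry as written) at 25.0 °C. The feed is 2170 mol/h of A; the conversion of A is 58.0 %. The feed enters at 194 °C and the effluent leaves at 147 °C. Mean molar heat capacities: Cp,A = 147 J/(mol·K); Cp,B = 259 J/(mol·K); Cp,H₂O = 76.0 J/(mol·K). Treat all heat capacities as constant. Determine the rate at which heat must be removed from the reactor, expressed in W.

Extent of reaction ξ = 0.580 × 2170 / 2 = 629.3 mol/h
Reaction term: ξ·ΔH°_rxn = 629.3 × -50.7 = -31906 kJ/h
Sensible, feed 194→25 °C: -53909 kJ/h
Outlet flows (mol/h): A 911.4, B 629.3, H₂O 629.3
Sensible, products 25→147 °C: 42065 kJ/h
Q = ΔH = -43750 kJ/h = -12.153 kW
Heat removed = 12153 W

Q_out = 12200 W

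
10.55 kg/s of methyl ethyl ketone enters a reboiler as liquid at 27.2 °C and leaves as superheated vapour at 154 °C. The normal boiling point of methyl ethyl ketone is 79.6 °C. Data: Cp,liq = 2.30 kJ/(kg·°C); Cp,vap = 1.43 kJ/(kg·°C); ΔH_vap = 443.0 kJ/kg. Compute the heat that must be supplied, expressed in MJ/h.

Q = 25400 MJ/h

liquid 27.2→79.6 °C: 120.52 kJ/kg
vaporisation at 79.6 °C: 443 kJ/kg
vapour 79.6→154 °C: 106.39 kJ/kg
Δh = 120.52 + 443 + 106.39 = 669.91 kJ/kg
Q = ṁ·Δh = 10.55 kg/s × 669.91 kJ/kg = 7067.6 kJ/s
|Q| = 7067.6 kW = 25443 MJ/h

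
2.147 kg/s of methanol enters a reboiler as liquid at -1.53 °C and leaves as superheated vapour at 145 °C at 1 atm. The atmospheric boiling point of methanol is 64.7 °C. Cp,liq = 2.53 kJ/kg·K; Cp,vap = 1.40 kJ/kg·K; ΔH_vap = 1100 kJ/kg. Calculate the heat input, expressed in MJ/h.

Q = 10700 MJ/h

liquid -1.53→64.7 °C: 167.56 kJ/kg
vaporisation at 64.7 °C: 1100 kJ/kg
vapour 64.7→145 °C: 112.42 kJ/kg
Δh = 167.56 + 1100 + 112.42 = 1380 kJ/kg
Q = ṁ·Δh = 2.147 kg/s × 1380 kJ/kg = 2962.8 kJ/s
|Q| = 2962.8 kW = 10666 MJ/h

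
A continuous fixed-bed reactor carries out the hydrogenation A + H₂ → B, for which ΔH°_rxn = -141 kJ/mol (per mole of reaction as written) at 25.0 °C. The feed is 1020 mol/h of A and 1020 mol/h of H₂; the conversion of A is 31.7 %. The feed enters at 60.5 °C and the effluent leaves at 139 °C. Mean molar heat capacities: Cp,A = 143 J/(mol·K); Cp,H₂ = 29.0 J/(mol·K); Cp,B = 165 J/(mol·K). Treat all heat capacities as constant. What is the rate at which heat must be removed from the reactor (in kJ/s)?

Extent of reaction ξ = 0.317 × 1020 = 323.34 mol/h
Reaction term: ξ·ΔH°_rxn = 323.34 × -141 = -45591 kJ/h
Sensible, feed 60.5→25 °C: -6228.1 kJ/h
Outlet flows (mol/h): A 696.66, H₂ 696.66, B 323.34
Sensible, products 25→139 °C: 19742 kJ/h
Q = ΔH = -32077 kJ/h = -8.9103 kW
Heat removed = 8.9103 kJ/s

Q_out = 8.91 kJ/s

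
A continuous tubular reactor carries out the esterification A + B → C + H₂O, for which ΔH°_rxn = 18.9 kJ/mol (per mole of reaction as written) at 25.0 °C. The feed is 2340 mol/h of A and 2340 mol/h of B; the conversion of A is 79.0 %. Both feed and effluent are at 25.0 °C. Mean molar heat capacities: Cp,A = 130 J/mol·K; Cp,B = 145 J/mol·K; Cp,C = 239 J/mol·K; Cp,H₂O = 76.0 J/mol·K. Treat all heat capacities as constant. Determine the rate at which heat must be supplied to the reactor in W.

Q_in = 9710 W

Extent of reaction ξ = 0.790 × 2340 = 1848.6 mol/h
Reaction term: ξ·ΔH°_rxn = 1848.6 × 18.9 = 34939 kJ/h
Q = ΔH = 34939 kJ/h = 9.7051 kW
Heat supplied = 9705.1 W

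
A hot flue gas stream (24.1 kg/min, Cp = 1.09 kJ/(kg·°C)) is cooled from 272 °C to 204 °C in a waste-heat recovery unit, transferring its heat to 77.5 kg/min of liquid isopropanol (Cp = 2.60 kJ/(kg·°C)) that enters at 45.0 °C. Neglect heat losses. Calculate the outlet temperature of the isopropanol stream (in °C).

Heat released by hot stream: Q = 24.1 × 1.09 × (272 − 204) = 1786.3 kJ/min
Energy balance on cold side (adiabatic exchanger): Q = ṁ_c·Cp_c·(T_c,out − T_c,in)
T_c,out = 45.0 + 1786.3/(77.5 × 2.60) = 53.865 °C

T_c,out = 53.9 °C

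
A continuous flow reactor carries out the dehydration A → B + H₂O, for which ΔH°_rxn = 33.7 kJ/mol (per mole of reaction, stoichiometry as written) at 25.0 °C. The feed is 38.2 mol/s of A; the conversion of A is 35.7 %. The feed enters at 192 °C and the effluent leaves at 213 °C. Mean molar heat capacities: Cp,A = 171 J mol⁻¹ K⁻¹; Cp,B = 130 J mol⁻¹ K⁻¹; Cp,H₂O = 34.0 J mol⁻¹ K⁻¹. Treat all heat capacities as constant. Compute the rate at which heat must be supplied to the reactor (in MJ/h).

Q_in = 2080 MJ/h

Extent of reaction ξ = 0.357 × 38.2 = 13.637 mol/s
Reaction term: ξ·ΔH°_rxn = 13.637 × 33.7 = 459.58 kJ/s
Sensible, feed 192→25 °C: -1090.9 kJ/s
Outlet flows (mol/s): A 24.563, B 13.637, H₂O 13.637
Sensible, products 25→213 °C: 1210.1 kJ/s
Q = ΔH = 578.81 kJ/s = 578.81 kW
Heat supplied = 2083.7 MJ/h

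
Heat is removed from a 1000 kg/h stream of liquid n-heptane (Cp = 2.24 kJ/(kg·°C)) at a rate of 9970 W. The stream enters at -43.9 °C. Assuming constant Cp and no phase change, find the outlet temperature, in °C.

Q = 9970 W = 35892 kJ/h
ΔT = Q/(ṁ·Cp) = 35892/(1000×2.24) = 16.023 K
T_out = -43.9 − 16.023 = -59.923 °C

T_out = -59.9 °C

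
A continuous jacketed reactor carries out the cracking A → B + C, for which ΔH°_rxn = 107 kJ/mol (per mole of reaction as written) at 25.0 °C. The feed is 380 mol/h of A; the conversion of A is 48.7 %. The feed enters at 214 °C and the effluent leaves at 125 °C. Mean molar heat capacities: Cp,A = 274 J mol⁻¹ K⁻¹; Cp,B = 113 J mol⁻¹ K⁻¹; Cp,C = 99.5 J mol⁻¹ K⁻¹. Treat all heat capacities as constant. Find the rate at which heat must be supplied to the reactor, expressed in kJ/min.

Extent of reaction ξ = 0.487 × 380 = 185.06 mol/h
Reaction term: ξ·ΔH°_rxn = 185.06 × 107 = 19801 kJ/h
Sensible, feed 214→25 °C: -19679 kJ/h
Outlet flows (mol/h): A 194.94, B 185.06, C 185.06
Sensible, products 25→125 °C: 9273.9 kJ/h
Q = ΔH = 9396.6 kJ/h = 2.6102 kW
Heat supplied = 156.61 kJ/min

Q_in = 157 kJ/min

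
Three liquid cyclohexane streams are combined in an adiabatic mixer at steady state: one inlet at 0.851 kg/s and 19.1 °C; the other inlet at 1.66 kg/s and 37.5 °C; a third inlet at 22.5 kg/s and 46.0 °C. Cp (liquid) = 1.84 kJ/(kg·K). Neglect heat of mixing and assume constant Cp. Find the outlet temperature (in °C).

Energy balance with Q = 0: Σ ṁᵢCp,ᵢ(T_out − Tᵢ) = 0
T_out = Σ ṁᵢCp,ᵢTᵢ / Σ ṁᵢCp,ᵢ
      = 2048.8 / 46.02 = 44.521 °C

T_out = 44.5 °C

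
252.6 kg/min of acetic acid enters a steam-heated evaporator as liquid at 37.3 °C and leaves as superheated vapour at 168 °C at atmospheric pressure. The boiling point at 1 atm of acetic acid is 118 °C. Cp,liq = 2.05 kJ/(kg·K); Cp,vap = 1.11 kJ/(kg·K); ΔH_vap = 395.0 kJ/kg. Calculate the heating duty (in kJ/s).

Q = 2590 kJ/s

liquid 37.3→118 °C: 165.44 kJ/kg
vaporisation at 118 °C: 395 kJ/kg
vapour 118→168 °C: 55.5 kJ/kg
Δh = 165.44 + 395 + 55.5 = 615.94 kJ/kg
Q = ṁ·Δh = 252.6 kg/min × 615.94 kJ/kg = 155590 kJ/min
|Q| = 2593.1 kW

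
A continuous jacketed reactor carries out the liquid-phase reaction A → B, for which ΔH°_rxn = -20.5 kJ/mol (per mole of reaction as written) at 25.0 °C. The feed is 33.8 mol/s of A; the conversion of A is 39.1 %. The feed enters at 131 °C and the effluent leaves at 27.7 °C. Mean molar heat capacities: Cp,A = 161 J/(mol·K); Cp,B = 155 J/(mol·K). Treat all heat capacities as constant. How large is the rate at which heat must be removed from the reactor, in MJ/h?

Q_out = 3000 MJ/h

Extent of reaction ξ = 0.391 × 33.8 = 13.216 mol/s
Reaction term: ξ·ΔH°_rxn = 13.216 × -20.5 = -270.92 kJ/s
Sensible, feed 131→25 °C: -576.83 kJ/s
Outlet flows (mol/s): A 20.584, B 13.216
Sensible, products 25→27.7 °C: 14.479 kJ/s
Q = ΔH = -833.28 kJ/s = -833.28 kW
Heat removed = 2999.8 MJ/h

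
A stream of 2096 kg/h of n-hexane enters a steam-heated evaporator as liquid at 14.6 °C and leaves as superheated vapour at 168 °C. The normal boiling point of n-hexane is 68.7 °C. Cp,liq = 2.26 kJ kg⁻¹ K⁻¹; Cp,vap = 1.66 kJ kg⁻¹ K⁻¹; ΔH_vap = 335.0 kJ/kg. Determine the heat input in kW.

Q = 362 kW

liquid 14.6→68.7 °C: 122.27 kJ/kg
vaporisation at 68.7 °C: 335 kJ/kg
vapour 68.7→168 °C: 164.84 kJ/kg
Δh = 122.27 + 335 + 164.84 = 622.1 kJ/kg
Q = ṁ·Δh = 2096 kg/h × 622.1 kJ/kg = 1.3039e+06 kJ/h
|Q| = 362.2 kW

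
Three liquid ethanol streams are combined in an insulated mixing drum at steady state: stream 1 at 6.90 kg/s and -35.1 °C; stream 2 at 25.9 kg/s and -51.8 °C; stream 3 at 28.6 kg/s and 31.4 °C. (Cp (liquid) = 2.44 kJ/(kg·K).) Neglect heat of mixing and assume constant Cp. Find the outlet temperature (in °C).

T_out = -11.2 °C

Energy balance with Q = 0: Σ ṁᵢCp,ᵢ(T_out − Tᵢ) = 0
T_out = Σ ṁᵢCp,ᵢTᵢ / Σ ṁᵢCp,ᵢ
      = -1673.3 / 149.82 = -11.169 °C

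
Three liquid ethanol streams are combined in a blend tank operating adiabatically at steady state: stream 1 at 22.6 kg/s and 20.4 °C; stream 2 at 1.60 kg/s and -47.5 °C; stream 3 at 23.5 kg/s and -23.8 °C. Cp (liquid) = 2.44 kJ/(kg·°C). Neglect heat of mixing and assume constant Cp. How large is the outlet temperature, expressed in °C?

T_out = -3.65 °C

Adiabatic, steady state ⇒ Σ ṁᵢCp,ᵢ(T_out − Tᵢ) = 0
Σ ṁᵢCp,ᵢTᵢ = 22.6×2.44×20.4 + 1.60×2.44×-47.5 + 23.5×2.44×-23.8 = -425.19
Σ ṁᵢCp,ᵢ = 22.6×2.44 + 1.60×2.44 + 23.5×2.44 = 116.39
T_out = -425.19 / 116.39 = -3.6532 °C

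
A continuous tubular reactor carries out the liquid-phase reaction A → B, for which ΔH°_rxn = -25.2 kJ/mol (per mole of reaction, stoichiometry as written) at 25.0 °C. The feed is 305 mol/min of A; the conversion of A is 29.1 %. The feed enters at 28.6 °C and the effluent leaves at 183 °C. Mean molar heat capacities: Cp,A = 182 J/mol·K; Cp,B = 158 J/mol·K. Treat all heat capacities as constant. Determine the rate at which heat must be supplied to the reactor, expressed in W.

Q_in = 100000 W

Extent of reaction ξ = 0.291 × 305 = 88.755 mol/min
Reaction term: ξ·ΔH°_rxn = 88.755 × -25.2 = -2236.6 kJ/min
Sensible, feed 28.6→25 °C: -199.84 kJ/min
Outlet flows (mol/min): A 216.25, B 88.755
Sensible, products 25→183 °C: 8434 kJ/min
Q = ΔH = 5997.6 kJ/min = 99.959 kW
Heat supplied = 99959 W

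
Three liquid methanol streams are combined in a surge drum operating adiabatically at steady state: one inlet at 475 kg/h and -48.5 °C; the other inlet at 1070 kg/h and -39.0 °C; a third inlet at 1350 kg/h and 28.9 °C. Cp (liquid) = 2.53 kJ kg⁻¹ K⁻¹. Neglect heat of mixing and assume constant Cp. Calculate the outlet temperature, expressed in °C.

Adiabatic, steady state ⇒ Σ ṁᵢCp,ᵢ(T_out − Tᵢ) = 0
Σ ṁᵢCp,ᵢTᵢ = 475×2.53×-48.5 + 1070×2.53×-39.0 + 1350×2.53×28.9 = -65154
Σ ṁᵢCp,ᵢ = 475×2.53 + 1070×2.53 + 1350×2.53 = 7324.3
T_out = -65154 / 7324.3 = -8.8955 °C

T_out = -8.90 °C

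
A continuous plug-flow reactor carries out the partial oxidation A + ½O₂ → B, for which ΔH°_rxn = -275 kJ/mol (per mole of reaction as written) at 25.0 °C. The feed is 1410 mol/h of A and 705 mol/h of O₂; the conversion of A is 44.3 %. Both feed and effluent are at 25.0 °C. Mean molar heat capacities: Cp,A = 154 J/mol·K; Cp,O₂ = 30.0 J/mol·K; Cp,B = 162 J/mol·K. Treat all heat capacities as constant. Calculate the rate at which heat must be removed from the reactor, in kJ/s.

Extent of reaction ξ = 0.443 × 1410 = 624.63 mol/h
Reaction term: ξ·ΔH°_rxn = 624.63 × -275 = -171770 kJ/h
Q = ΔH = -171770 kJ/h = -47.715 kW
Heat removed = 47.715 kJ/s

Q_out = 47.7 kJ/s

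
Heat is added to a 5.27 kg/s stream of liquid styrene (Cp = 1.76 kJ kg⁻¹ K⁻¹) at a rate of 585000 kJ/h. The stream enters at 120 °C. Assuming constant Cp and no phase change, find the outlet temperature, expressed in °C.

Q = 585000 kJ/h = 162.5 kJ/s
ΔT = Q/(ṁ·Cp) = 162.5/(5.27×1.76) = 17.52 K
T_out = 120 + 17.52 = 137.52 °C

T_out = 138 °C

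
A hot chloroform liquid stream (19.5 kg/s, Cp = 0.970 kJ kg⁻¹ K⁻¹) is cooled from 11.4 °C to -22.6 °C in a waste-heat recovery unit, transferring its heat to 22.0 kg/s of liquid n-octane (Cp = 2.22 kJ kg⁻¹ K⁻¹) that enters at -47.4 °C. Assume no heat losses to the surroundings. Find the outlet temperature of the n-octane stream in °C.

T_c,out = -34.2 °C

Heat released by hot stream: Q = 19.5 × 0.970 × (11.4 − -22.6) = 643.11 kJ/s
Energy balance on cold side (adiabatic exchanger): Q = ṁ_c·Cp_c·(T_c,out − T_c,in)
T_c,out = -47.4 + 643.11/(22.0 × 2.22) = -34.232 °C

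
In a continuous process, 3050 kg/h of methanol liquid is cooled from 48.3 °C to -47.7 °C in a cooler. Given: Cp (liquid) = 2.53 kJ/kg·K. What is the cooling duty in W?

Q_c = 206000 W

Q = ṁ·Cp·ΔT = 3050 × 2.53 × (-47.7 − 48.3) = -740780 kJ/h
Converting: 740780 / 3600 s = 205.77 kW
Cooling duty = 205770 W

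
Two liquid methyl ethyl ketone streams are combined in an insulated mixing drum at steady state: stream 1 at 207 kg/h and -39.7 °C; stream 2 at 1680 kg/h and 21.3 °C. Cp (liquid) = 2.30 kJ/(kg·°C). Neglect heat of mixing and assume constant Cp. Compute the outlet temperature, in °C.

T_out = 14.6 °C

No heat crosses the boundary, so H_out = H_in.
T_out = Σ ṁᵢCp,ᵢTᵢ / Σ ṁᵢCp,ᵢ
      = 63402 / 4340.1 = 14.608 °C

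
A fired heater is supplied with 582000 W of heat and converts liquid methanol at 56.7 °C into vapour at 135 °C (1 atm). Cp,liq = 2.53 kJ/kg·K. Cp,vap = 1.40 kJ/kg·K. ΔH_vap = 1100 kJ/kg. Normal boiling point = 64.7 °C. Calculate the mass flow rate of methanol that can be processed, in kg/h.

Δh = 2.53×(64.7−56.7) + 1100 + 1.40×(135−64.7) = 1218.7 kJ/kg
Q = 582000 W = 582 kJ/s = 2.0952e+06 kJ/h
ṁ = Q/Δh = 2.0952e+06 / 1218.7 = 1719.3 kg/h

ṁ = 1720 kg/h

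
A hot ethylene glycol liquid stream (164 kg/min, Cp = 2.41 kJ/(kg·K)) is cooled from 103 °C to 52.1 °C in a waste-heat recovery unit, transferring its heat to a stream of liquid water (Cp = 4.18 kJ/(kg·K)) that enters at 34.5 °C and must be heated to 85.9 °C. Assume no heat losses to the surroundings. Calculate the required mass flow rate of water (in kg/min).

Heat released by hot stream: Q = 164 × 2.41 × (103 − 52.1) = 20118 kJ/min
Energy balance on cold side (adiabatic exchanger): Q = ṁ_c·Cp_c·(T_c,out − T_c,in)
ṁ_c = 20118 / [4.18 × (85.9 − 34.5)] = 93.635 kg/min

ṁ_c = 93.6 kg/min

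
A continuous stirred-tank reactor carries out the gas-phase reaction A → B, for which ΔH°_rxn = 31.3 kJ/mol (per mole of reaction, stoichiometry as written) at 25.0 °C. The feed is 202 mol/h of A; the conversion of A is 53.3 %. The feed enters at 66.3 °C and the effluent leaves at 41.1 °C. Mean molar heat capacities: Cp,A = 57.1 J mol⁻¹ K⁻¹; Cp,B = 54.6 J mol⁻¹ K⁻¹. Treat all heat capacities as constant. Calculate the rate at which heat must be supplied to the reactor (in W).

Extent of reaction ξ = 0.533 × 202 = 107.67 mol/h
Reaction term: ξ·ΔH°_rxn = 107.67 × 31.3 = 3369.9 kJ/h
Sensible, feed 66.3→25 °C: -476.36 kJ/h
Outlet flows (mol/h): A 94.334, B 107.67
Sensible, products 25→41.1 °C: 181.37 kJ/h
Q = ΔH = 3075 kJ/h = 0.85415 kW
Heat supplied = 854.15 W

Q_in = 854 W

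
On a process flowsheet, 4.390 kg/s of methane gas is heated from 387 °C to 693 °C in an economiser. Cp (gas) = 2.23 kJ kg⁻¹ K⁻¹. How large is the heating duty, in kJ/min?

Q = 180000 kJ/min

Q = ṁ·Cp·ΔT = 4.390 × 2.23 × (693 − 387) = 2995.6 kJ/s
Heating duty = 179740 kJ/min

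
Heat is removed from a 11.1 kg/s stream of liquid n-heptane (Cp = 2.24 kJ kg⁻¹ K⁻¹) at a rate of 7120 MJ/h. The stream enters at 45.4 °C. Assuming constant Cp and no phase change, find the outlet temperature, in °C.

T_out = -34.1 °C

Q = 7120 MJ/h = 1977.8 kJ/s
ΔT = Q/(ṁ·Cp) = 1977.8/(11.1×2.24) = 79.544 K
T_out = 45.4 − 79.544 = -34.144 °C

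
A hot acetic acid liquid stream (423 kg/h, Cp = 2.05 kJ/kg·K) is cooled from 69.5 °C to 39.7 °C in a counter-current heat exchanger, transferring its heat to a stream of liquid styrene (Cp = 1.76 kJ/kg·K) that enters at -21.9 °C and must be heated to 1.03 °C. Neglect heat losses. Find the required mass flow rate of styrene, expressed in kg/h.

Heat released by hot stream: Q = 423 × 2.05 × (69.5 − 39.7) = 25841 kJ/h
Energy balance on cold side (adiabatic exchanger): Q = ṁ_c·Cp_c·(T_c,out − T_c,in)
ṁ_c = 25841 / [1.76 × (1.03 − -21.9)] = 640.32 kg/h

ṁ_c = 640 kg/h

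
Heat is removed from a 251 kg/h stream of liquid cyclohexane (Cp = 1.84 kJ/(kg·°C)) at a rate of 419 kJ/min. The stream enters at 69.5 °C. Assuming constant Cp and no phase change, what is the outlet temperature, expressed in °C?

Q = 419 kJ/min = 25140 kJ/h
ΔT = Q/(ṁ·Cp) = 25140/(251×1.84) = 54.434 K
T_out = 69.5 − 54.434 = 15.066 °C

T_out = 15.1 °C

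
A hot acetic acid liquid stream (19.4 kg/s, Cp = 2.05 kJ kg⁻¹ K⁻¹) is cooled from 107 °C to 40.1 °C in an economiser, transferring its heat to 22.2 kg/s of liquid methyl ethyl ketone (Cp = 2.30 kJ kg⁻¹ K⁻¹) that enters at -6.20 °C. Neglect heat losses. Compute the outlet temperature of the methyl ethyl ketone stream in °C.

T_c,out = 45.9 °C

Heat released by hot stream: Q = 19.4 × 2.05 × (107 − 40.1) = 2660.6 kJ/s
Energy balance on cold side (adiabatic exchanger): Q = ṁ_c·Cp_c·(T_c,out − T_c,in)
T_c,out = -6.20 + 2660.6/(22.2 × 2.30) = 45.908 °C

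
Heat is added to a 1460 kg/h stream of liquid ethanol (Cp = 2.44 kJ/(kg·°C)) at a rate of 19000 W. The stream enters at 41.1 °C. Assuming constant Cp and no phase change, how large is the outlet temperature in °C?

T_out = 60.3 °C

Q = 19000 W = 68400 kJ/h
ΔT = Q/(ṁ·Cp) = 68400/(1460×2.44) = 19.201 K
T_out = 41.1 + 19.201 = 60.301 °C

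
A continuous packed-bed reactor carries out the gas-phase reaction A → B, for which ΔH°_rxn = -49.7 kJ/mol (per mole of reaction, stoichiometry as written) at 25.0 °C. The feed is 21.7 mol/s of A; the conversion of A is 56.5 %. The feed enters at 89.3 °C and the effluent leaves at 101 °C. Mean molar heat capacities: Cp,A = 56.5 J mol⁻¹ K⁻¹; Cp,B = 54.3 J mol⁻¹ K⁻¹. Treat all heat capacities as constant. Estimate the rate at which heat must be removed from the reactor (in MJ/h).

Q_out = 2150 MJ/h

Extent of reaction ξ = 0.565 × 21.7 = 12.26 mol/s
Reaction term: ξ·ΔH°_rxn = 12.26 × -49.7 = -609.35 kJ/s
Sensible, feed 89.3→25 °C: -78.835 kJ/s
Outlet flows (mol/s): A 9.4395, B 12.26
Sensible, products 25→101 °C: 91.13 kJ/s
Q = ΔH = -597.05 kJ/s = -597.05 kW
Heat removed = 2149.4 MJ/h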